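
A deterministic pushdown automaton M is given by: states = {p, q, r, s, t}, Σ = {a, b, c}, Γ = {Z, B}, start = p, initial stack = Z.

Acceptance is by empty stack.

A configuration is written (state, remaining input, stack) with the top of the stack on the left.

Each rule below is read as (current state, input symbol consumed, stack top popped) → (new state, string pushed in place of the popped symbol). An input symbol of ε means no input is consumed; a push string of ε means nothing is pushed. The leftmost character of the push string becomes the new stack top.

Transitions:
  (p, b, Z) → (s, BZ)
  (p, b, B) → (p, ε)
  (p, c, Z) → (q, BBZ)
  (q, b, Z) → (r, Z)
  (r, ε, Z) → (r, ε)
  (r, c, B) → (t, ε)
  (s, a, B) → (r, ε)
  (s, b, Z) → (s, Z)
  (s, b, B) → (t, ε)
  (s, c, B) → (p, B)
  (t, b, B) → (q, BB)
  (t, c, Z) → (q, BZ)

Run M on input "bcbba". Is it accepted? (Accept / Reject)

Accept

(p, bcbba, Z) ⊢ (s, cbba, BZ) ⊢ (p, bba, BZ) ⊢ (p, ba, Z) ⊢ (s, a, BZ) ⊢ (r, ε, Z) ⊢ (r, ε, ε)
All input consumed and the stack is empty.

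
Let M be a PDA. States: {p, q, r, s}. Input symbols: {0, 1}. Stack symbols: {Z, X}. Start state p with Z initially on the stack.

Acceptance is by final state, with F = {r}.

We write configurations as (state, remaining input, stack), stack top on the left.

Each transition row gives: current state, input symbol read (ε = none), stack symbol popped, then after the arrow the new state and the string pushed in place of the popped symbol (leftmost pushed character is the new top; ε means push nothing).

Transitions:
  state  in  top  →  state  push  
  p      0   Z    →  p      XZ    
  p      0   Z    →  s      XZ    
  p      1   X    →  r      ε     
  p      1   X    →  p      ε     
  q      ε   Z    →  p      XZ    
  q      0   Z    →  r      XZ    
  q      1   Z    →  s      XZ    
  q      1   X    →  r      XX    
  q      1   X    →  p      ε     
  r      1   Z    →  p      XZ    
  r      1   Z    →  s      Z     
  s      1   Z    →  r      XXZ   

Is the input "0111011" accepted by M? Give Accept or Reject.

Reject

No computation consumes all input and reaches a final state.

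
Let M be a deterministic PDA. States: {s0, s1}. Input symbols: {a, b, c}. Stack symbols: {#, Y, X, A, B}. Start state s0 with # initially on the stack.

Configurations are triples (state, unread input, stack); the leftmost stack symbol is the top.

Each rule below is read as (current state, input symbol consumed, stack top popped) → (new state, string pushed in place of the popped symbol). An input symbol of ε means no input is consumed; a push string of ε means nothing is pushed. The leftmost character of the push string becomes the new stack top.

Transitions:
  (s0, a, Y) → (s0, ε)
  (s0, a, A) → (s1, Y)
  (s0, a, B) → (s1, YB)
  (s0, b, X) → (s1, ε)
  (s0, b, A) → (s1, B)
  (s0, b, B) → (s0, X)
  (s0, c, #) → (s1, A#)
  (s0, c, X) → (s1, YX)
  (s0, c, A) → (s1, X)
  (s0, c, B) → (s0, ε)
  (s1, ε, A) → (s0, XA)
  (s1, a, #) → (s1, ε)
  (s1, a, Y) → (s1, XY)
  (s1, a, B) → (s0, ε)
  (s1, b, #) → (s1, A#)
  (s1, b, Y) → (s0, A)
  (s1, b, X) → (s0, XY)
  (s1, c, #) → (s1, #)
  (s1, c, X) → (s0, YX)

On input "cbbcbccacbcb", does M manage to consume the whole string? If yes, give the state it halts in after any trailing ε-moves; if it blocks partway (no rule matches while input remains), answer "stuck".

s0

(s0, cbbcbccacbcb, #)
  read c, top #: go to s1, push A# → (s1, bbcbccacbcb, A#)
  ε-move, top A: go to s0, push XA → (s0, bbcbccacbcb, XA#)
  read b, top X: go to s1, push ε → (s1, bcbccacbcb, A#)
  ε-move, top A: go to s0, push XA → (s0, bcbccacbcb, XA#)
  read b, top X: go to s1, push ε → (s1, cbccacbcb, A#)
  ε-move, top A: go to s0, push XA → (s0, cbccacbcb, XA#)
  read c, top X: go to s1, push YX → (s1, bccacbcb, YXA#)
  read b, top Y: go to s0, push A → (s0, ccacbcb, AXA#)
  read c, top A: go to s1, push X → (s1, cacbcb, XXA#)
  read c, top X: go to s0, push YX → (s0, acbcb, YXXA#)
  read a, top Y: go to s0, push ε → (s0, cbcb, XXA#)
  read c, top X: go to s1, push YX → (s1, bcb, YXXA#)
  read b, top Y: go to s0, push A → (s0, cb, AXXA#)
  read c, top A: go to s1, push X → (s1, b, XXXA#)
  read b, top X: go to s0, push XY → (s0, ε, XYXXA#)
All input consumed; M is in state s0.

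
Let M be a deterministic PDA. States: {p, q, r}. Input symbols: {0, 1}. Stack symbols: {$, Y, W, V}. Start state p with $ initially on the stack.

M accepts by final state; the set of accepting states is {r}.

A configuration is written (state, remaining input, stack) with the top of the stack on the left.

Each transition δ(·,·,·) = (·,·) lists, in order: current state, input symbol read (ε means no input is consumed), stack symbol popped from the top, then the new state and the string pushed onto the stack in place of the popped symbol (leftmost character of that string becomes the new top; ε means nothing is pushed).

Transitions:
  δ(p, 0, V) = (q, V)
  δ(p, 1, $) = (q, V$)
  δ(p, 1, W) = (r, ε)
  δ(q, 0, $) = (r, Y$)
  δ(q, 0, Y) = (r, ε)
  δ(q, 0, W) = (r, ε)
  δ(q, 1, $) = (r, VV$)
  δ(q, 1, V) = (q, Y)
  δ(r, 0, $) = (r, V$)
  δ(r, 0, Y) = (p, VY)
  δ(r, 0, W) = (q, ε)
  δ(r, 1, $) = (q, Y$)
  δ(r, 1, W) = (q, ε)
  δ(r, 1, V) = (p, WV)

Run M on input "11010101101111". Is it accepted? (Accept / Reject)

(p, 11010101101111, $) ⊢ (q, 1010101101111, V$) ⊢ (q, 010101101111, Y$) ⊢ (r, 10101101111, $) ⊢ (q, 0101101111, Y$) ⊢ (r, 101101111, $) ⊢ (q, 01101111, Y$) ⊢ (r, 1101111, $) ⊢ (q, 101111, Y$)
No transition applies at (q, 101111, Y$); input not fully consumed.

Reject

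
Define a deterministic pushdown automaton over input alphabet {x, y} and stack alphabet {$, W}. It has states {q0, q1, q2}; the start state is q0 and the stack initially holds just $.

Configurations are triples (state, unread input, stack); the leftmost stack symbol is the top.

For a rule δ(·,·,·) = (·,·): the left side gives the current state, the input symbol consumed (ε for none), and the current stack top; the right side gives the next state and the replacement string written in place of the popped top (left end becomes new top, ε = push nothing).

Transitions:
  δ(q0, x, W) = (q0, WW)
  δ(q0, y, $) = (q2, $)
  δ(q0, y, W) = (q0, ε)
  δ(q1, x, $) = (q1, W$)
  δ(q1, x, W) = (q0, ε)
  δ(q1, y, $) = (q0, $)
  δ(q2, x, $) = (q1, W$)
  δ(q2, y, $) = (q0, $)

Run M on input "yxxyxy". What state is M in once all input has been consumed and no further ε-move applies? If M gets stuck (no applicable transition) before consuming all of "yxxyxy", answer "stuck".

(q0, yxxyxy, $)
  read y, top $: go to q2, push $ → (q2, xxyxy, $)
  read x, top $: go to q1, push W$ → (q1, xyxy, W$)
  read x, top W: go to q0, push ε → (q0, yxy, $)
  read y, top $: go to q2, push $ → (q2, xy, $)
  read x, top $: go to q1, push W$ → (q1, y, W$)
No transition for (q1, y, top W); M blocks with input y remaining.

stuck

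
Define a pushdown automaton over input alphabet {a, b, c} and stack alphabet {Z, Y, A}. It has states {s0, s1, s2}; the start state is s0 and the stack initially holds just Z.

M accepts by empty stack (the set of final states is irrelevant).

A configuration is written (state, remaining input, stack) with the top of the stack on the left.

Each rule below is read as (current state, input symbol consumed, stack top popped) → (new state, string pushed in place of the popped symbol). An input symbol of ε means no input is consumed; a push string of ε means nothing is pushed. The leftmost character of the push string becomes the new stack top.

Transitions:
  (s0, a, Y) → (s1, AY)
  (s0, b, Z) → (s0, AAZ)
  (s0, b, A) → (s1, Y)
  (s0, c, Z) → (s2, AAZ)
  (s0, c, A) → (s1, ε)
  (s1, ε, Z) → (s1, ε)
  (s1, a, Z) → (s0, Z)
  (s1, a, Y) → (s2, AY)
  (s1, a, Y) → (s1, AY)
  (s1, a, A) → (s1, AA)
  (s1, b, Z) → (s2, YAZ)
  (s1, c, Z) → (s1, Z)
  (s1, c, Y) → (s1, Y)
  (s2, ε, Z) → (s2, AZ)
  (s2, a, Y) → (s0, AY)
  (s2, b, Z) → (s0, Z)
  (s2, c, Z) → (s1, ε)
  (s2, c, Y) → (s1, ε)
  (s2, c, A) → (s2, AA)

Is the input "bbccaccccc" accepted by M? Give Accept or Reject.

Reject

No computation consumes all input and empties the stack.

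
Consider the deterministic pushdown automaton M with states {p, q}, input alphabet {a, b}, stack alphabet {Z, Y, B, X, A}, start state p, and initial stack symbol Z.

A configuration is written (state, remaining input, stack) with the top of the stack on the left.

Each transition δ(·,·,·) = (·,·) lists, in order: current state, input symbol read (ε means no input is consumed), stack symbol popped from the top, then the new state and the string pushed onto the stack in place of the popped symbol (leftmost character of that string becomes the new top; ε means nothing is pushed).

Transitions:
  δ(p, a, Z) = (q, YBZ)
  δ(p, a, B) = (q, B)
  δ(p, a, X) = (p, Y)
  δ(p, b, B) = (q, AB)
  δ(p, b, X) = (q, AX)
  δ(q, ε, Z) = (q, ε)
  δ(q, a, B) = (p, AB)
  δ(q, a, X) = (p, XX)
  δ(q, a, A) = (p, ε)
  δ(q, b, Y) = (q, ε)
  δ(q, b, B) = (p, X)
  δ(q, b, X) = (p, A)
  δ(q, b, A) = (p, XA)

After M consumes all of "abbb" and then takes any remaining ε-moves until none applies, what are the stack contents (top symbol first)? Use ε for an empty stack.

(p, abbb, Z) ⊢ (q, bbb, YBZ) ⊢ (q, bb, BZ) ⊢ (p, b, XZ) ⊢ (q, ε, AXZ)
All input consumed in state q with stack AXZ.

AXZ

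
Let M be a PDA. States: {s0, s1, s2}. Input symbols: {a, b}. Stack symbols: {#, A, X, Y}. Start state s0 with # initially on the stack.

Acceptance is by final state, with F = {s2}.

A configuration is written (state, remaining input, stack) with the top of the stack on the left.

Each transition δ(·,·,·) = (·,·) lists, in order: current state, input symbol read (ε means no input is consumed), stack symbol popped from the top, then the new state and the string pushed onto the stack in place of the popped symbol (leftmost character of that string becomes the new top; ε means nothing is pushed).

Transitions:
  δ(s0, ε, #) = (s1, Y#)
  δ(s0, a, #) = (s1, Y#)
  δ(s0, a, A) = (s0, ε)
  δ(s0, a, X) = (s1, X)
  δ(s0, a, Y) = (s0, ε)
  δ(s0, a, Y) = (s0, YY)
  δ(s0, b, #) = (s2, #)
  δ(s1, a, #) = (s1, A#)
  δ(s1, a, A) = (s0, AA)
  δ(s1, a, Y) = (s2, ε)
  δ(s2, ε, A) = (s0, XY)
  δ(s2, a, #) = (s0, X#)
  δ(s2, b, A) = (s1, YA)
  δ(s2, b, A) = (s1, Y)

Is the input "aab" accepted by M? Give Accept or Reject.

Reject

No computation consumes all input and reaches a final state.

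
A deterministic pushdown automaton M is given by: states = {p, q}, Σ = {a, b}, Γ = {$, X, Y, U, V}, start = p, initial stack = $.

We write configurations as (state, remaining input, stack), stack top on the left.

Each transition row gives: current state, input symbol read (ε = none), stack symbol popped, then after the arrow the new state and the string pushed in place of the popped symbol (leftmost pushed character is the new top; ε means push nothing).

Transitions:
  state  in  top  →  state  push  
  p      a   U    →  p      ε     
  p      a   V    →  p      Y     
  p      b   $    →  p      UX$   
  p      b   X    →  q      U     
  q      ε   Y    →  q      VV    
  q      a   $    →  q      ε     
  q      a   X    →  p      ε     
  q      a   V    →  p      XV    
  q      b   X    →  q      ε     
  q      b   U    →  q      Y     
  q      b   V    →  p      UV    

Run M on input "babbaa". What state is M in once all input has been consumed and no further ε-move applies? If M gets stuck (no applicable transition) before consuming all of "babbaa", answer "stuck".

stuck

(p, babbaa, $)
  read b, top $: go to p, push UX$ → (p, abbaa, UX$)
  read a, top U: go to p, push ε → (p, bbaa, X$)
  read b, top X: go to q, push U → (q, baa, U$)
  read b, top U: go to q, push Y → (q, aa, Y$)
  ε-move, top Y: go to q, push VV → (q, aa, VV$)
  read a, top V: go to p, push XV → (p, a, XVV$)
No transition for (p, a, top X); M blocks with input a remaining.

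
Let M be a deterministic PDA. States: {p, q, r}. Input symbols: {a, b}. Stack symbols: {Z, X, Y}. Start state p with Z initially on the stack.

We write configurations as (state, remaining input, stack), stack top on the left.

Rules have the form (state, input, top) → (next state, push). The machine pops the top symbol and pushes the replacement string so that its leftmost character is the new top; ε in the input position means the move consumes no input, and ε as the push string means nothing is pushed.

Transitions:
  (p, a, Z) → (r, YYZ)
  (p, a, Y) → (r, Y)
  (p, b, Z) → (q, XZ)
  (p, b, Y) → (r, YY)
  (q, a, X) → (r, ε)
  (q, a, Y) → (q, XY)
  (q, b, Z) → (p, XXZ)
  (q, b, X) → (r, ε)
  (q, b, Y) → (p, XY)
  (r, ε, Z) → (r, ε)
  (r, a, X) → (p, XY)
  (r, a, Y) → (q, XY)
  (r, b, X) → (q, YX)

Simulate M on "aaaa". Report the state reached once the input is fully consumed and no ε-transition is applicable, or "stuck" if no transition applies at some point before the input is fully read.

q

(p, aaaa, Z)
  read a, top Z: go to r, push YYZ → (r, aaa, YYZ)
  read a, top Y: go to q, push XY → (q, aa, XYYZ)
  read a, top X: go to r, push ε → (r, a, YYZ)
  read a, top Y: go to q, push XY → (q, ε, XYYZ)
All input consumed; M is in state q.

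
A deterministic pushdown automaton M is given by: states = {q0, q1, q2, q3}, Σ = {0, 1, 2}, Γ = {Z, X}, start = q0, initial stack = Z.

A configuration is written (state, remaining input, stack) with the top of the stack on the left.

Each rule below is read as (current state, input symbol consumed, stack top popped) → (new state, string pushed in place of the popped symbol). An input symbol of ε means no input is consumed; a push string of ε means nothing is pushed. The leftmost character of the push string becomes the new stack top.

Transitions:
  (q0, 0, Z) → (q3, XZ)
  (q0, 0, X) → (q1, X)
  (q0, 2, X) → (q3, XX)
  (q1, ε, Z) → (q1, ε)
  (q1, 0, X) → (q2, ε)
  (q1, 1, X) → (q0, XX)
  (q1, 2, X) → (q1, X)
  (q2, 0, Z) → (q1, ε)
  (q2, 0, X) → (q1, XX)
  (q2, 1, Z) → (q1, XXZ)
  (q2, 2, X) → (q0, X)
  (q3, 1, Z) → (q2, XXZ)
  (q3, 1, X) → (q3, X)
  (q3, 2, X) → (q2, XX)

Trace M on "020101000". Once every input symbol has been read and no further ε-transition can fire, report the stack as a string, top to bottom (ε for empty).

(q0, 020101000, Z) ⊢ (q3, 20101000, XZ) ⊢ (q2, 0101000, XXZ) ⊢ (q1, 101000, XXXZ) ⊢ (q0, 01000, XXXXZ) ⊢ (q1, 1000, XXXXZ) ⊢ (q0, 000, XXXXXZ) ⊢ (q1, 00, XXXXXZ) ⊢ (q2, 0, XXXXZ) ⊢ (q1, ε, XXXXXZ)
All input consumed in state q1 with stack XXXXXZ.

XXXXXZ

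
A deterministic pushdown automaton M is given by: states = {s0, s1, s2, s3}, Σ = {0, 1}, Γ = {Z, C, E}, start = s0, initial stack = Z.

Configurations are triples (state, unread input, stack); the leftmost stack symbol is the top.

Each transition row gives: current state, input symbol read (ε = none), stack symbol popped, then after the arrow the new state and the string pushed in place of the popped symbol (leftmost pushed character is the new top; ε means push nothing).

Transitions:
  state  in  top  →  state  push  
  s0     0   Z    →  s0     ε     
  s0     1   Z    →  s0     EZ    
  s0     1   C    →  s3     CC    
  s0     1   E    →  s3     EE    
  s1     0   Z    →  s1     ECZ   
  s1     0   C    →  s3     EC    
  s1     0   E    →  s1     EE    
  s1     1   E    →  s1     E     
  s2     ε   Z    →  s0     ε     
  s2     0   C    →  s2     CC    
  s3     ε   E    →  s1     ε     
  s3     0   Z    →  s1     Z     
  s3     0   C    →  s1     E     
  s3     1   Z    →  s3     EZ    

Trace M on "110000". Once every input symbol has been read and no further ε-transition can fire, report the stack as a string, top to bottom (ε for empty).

EEEEEZ

(s0, 110000, Z)
  read 1, top Z: go to s0, push EZ → (s0, 10000, EZ)
  read 1, top E: go to s3, push EE → (s3, 0000, EEZ)
  ε-move, top E: go to s1, push ε → (s1, 0000, EZ)
  read 0, top E: go to s1, push EE → (s1, 000, EEZ)
  read 0, top E: go to s1, push EE → (s1, 00, EEEZ)
  read 0, top E: go to s1, push EE → (s1, 0, EEEEZ)
  read 0, top E: go to s1, push EE → (s1, ε, EEEEEZ)
All input consumed in state s1 with stack EEEEEZ.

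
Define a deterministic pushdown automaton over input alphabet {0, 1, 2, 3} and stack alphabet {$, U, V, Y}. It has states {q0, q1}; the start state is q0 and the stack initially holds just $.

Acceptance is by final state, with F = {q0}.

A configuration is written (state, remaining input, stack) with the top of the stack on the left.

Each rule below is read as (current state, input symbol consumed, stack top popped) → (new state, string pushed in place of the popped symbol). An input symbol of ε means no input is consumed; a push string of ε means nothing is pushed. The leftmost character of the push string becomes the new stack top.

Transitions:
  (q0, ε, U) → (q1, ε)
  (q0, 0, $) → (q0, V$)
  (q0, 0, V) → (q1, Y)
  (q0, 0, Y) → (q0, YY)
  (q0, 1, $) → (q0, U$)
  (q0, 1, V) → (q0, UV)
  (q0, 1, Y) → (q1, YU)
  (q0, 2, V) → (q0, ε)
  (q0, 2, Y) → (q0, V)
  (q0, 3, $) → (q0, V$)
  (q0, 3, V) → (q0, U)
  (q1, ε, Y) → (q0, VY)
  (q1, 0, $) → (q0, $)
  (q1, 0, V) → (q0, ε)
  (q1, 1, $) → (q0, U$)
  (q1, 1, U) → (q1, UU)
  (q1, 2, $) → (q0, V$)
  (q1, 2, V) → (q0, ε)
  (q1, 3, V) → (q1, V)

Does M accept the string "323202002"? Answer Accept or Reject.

Accept

(q0, 323202002, $)
  read 3, top $: go to q0, push V$ → (q0, 23202002, V$)
  read 2, top V: go to q0, push ε → (q0, 3202002, $)
  read 3, top $: go to q0, push V$ → (q0, 202002, V$)
  read 2, top V: go to q0, push ε → (q0, 02002, $)
  read 0, top $: go to q0, push V$ → (q0, 2002, V$)
  read 2, top V: go to q0, push ε → (q0, 002, $)
  read 0, top $: go to q0, push V$ → (q0, 02, V$)
  read 0, top V: go to q1, push Y → (q1, 2, Y$)
  ε-move, top Y: go to q0, push VY → (q0, 2, VY$)
  read 2, top V: go to q0, push ε → (q0, ε, Y$)
All input consumed; state q0 ∈ F.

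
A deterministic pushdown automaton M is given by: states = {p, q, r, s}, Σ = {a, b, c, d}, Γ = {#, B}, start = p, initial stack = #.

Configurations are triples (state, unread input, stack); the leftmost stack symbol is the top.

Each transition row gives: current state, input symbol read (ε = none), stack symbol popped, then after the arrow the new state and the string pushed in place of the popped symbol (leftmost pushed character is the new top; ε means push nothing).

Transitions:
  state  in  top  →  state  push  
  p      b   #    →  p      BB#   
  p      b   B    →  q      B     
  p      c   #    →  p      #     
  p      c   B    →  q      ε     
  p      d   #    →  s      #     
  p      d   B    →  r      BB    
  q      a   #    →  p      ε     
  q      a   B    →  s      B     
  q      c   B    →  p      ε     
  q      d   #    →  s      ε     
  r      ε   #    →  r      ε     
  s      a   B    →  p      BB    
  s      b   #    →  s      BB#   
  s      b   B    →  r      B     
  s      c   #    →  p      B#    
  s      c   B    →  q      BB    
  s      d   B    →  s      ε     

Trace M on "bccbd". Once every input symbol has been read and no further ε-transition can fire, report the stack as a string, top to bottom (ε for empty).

(p, bccbd, #)
  read b, top #: go to p, push BB# → (p, ccbd, BB#)
  read c, top B: go to q, push ε → (q, cbd, B#)
  read c, top B: go to p, push ε → (p, bd, #)
  read b, top #: go to p, push BB# → (p, d, BB#)
  read d, top B: go to r, push BB → (r, ε, BBB#)
All input consumed in state r with stack BBB#.

BBB#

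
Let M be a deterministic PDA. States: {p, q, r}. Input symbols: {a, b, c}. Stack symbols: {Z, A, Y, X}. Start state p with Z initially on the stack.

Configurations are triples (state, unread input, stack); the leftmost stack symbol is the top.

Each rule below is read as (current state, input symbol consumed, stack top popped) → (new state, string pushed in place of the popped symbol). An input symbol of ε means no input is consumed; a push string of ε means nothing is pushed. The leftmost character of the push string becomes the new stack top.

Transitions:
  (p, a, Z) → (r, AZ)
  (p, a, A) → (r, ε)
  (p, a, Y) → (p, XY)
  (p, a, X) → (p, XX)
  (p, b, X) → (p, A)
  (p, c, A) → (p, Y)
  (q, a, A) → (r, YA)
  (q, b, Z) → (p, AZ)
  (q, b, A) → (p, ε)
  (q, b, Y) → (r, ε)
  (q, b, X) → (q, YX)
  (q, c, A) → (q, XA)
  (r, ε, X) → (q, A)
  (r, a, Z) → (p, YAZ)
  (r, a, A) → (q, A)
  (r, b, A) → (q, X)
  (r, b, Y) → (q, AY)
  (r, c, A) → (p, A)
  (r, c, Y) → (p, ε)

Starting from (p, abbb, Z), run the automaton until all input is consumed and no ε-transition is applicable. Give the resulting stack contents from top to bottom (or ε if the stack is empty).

(p, abbb, Z)
  read a, top Z: go to r, push AZ → (r, bbb, AZ)
  read b, top A: go to q, push X → (q, bb, XZ)
  read b, top X: go to q, push YX → (q, b, YXZ)
  read b, top Y: go to r, push ε → (r, ε, XZ)
  ε-move, top X: go to q, push A → (q, ε, AZ)
All input consumed in state q with stack AZ.

AZ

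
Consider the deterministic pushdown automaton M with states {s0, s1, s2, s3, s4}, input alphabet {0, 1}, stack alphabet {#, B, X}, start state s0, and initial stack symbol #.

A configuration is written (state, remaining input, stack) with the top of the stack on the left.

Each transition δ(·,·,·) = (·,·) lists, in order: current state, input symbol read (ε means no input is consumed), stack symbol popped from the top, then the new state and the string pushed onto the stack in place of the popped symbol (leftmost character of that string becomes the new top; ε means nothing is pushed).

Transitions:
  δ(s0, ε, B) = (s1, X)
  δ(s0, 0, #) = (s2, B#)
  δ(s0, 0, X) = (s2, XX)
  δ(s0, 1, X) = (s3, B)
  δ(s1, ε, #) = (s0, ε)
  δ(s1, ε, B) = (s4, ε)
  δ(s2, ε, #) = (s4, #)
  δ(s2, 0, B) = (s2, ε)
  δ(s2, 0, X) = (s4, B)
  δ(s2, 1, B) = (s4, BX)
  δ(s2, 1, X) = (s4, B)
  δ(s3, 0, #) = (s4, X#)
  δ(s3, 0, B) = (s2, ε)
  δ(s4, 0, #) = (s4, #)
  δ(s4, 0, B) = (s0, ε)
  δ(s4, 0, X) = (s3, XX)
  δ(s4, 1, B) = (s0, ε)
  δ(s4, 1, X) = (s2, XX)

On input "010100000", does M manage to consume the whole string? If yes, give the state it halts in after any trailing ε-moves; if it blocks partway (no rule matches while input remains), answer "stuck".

(s0, 010100000, #)
  read 0, top #: go to s2, push B# → (s2, 10100000, B#)
  read 1, top B: go to s4, push BX → (s4, 0100000, BX#)
  read 0, top B: go to s0, push ε → (s0, 100000, X#)
  read 1, top X: go to s3, push B → (s3, 00000, B#)
  read 0, top B: go to s2, push ε → (s2, 0000, #)
  ε-move, top #: go to s4, push # → (s4, 0000, #)
  read 0, top #: go to s4, push # → (s4, 000, #)
  read 0, top #: go to s4, push # → (s4, 00, #)
  read 0, top #: go to s4, push # → (s4, 0, #)
  read 0, top #: go to s4, push # → (s4, ε, #)
All input consumed; M is in state s4.

s4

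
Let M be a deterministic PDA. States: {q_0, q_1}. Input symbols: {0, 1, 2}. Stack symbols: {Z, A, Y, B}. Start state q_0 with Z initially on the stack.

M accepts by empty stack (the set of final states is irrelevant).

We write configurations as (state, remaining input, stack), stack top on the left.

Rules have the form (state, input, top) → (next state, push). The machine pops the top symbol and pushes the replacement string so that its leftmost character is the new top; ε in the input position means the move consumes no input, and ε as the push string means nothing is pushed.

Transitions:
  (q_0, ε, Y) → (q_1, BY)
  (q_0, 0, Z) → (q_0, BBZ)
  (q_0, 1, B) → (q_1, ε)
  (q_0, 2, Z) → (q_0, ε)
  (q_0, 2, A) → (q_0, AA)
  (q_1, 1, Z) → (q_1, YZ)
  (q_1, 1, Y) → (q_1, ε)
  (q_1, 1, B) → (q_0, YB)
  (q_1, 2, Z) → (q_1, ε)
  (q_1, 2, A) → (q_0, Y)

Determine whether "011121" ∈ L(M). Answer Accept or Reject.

Reject

(q_0, 011121, Z)
  read 0, top Z: go to q_0, push BBZ → (q_0, 11121, BBZ)
  read 1, top B: go to q_1, push ε → (q_1, 1121, BZ)
  read 1, top B: go to q_0, push YB → (q_0, 121, YBZ)
  ε-move, top Y: go to q_1, push BY → (q_1, 121, BYBZ)
  read 1, top B: go to q_0, push YB → (q_0, 21, YBYBZ)
  ε-move, top Y: go to q_1, push BY → (q_1, 21, BYBYBZ)
No transition applies at (q_1, 21, BYBYBZ); input not fully consumed.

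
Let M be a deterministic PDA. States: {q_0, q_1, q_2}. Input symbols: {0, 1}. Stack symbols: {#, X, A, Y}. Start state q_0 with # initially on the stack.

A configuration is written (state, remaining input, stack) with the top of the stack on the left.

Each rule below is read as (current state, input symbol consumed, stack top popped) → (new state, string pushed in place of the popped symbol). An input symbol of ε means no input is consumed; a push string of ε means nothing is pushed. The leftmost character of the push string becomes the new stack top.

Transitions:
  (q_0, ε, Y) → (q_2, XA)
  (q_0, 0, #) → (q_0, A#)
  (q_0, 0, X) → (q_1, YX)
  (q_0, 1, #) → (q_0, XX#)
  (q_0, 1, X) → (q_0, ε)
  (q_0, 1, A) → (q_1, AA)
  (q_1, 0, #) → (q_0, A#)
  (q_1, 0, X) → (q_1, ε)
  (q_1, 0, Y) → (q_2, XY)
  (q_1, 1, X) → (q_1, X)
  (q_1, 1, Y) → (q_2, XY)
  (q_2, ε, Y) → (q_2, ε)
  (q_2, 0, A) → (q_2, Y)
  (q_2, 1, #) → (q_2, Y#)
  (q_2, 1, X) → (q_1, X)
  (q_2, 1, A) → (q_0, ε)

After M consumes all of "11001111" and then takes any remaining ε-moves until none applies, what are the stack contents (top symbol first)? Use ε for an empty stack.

XYX#

(q_0, 11001111, #) ⊢ (q_0, 1001111, XX#) ⊢ (q_0, 001111, X#) ⊢ (q_1, 01111, YX#) ⊢ (q_2, 1111, XYX#) ⊢ (q_1, 111, XYX#) ⊢ (q_1, 11, XYX#) ⊢ (q_1, 1, XYX#) ⊢ (q_1, ε, XYX#)
All input consumed in state q_1 with stack XYX#.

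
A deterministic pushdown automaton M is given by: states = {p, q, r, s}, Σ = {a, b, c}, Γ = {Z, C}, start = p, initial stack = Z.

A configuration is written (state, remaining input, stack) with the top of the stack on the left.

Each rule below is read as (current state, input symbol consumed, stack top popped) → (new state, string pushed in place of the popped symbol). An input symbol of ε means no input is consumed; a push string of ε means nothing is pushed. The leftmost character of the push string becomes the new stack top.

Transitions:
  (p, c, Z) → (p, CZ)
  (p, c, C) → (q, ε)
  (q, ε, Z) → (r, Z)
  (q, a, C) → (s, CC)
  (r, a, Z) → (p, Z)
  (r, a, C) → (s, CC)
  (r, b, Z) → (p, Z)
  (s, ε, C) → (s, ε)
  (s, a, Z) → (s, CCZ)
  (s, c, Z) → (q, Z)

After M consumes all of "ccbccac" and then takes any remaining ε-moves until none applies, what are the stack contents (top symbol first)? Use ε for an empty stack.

(p, ccbccac, Z) ⊢ (p, cbccac, CZ) ⊢ (q, bccac, Z) ⊢ (r, bccac, Z) ⊢ (p, ccac, Z) ⊢ (p, cac, CZ) ⊢ (q, ac, Z) ⊢ (r, ac, Z) ⊢ (p, c, Z) ⊢ (p, ε, CZ)
All input consumed in state p with stack CZ.

CZ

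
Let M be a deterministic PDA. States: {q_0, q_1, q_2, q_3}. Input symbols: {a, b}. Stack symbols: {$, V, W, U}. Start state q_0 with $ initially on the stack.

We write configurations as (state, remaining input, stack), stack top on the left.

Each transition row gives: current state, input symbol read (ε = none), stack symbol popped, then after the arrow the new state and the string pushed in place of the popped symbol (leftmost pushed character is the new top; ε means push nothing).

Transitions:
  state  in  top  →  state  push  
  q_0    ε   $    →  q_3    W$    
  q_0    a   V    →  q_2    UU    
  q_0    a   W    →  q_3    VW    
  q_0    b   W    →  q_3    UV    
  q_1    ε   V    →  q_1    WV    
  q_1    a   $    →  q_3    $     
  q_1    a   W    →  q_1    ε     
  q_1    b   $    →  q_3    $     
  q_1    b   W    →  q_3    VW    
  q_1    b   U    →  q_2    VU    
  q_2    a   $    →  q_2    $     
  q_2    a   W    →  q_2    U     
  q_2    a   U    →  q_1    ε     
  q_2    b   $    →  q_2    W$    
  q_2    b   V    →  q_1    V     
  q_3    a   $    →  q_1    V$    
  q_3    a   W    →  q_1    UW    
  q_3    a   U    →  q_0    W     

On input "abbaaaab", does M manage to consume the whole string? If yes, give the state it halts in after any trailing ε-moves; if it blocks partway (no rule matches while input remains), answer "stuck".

q_3

(q_0, abbaaaab, $)
  ε-move, top $: go to q_3, push W$ → (q_3, abbaaaab, W$)
  read a, top W: go to q_1, push UW → (q_1, bbaaaab, UW$)
  read b, top U: go to q_2, push VU → (q_2, baaaab, VUW$)
  read b, top V: go to q_1, push V → (q_1, aaaab, VUW$)
  ε-move, top V: go to q_1, push WV → (q_1, aaaab, WVUW$)
  read a, top W: go to q_1, push ε → (q_1, aaab, VUW$)
  ε-move, top V: go to q_1, push WV → (q_1, aaab, WVUW$)
  read a, top W: go to q_1, push ε → (q_1, aab, VUW$)
  ε-move, top V: go to q_1, push WV → (q_1, aab, WVUW$)
  read a, top W: go to q_1, push ε → (q_1, ab, VUW$)
  ε-move, top V: go to q_1, push WV → (q_1, ab, WVUW$)
  read a, top W: go to q_1, push ε → (q_1, b, VUW$)
  ε-move, top V: go to q_1, push WV → (q_1, b, WVUW$)
  read b, top W: go to q_3, push VW → (q_3, ε, VWVUW$)
All input consumed; M is in state q_3.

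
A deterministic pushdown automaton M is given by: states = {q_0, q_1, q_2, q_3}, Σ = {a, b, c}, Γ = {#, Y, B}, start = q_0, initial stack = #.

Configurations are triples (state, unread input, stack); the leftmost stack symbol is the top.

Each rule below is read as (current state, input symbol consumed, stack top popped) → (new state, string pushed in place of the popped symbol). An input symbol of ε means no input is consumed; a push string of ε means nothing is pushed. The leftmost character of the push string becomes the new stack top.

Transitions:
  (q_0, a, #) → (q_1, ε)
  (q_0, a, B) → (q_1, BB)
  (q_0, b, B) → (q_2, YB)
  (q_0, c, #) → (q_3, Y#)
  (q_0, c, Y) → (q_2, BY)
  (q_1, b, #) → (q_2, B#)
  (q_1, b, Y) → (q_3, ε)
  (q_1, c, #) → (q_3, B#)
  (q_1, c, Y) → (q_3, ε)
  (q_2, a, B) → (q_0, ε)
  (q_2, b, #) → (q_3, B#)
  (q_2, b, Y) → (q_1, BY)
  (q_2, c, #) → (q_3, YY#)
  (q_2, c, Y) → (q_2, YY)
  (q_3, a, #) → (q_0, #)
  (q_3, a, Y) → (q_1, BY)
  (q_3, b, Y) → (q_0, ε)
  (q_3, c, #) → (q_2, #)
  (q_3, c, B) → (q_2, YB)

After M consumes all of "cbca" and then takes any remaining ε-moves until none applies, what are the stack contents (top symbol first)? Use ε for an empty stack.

(q_0, cbca, #)
  read c, top #: go to q_3, push Y# → (q_3, bca, Y#)
  read b, top Y: go to q_0, push ε → (q_0, ca, #)
  read c, top #: go to q_3, push Y# → (q_3, a, Y#)
  read a, top Y: go to q_1, push BY → (q_1, ε, BY#)
All input consumed in state q_1 with stack BY#.

BY#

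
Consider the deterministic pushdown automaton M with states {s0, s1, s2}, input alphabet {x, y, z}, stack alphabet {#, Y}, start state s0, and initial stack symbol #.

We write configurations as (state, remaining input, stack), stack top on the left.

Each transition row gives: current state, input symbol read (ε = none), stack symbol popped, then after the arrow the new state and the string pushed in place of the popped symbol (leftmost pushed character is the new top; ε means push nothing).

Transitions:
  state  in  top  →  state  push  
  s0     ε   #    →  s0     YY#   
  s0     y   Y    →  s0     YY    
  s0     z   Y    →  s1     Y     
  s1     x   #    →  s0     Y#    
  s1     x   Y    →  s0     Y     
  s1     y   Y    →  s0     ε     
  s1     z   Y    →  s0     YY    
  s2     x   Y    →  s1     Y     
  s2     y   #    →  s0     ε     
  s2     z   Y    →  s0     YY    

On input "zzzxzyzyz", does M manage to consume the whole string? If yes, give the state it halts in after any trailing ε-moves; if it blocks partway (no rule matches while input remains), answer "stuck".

s1

(s0, zzzxzyzyz, #)
  ε-move, top #: go to s0, push YY# → (s0, zzzxzyzyz, YY#)
  read z, top Y: go to s1, push Y → (s1, zzxzyzyz, YY#)
  read z, top Y: go to s0, push YY → (s0, zxzyzyz, YYY#)
  read z, top Y: go to s1, push Y → (s1, xzyzyz, YYY#)
  read x, top Y: go to s0, push Y → (s0, zyzyz, YYY#)
  read z, top Y: go to s1, push Y → (s1, yzyz, YYY#)
  read y, top Y: go to s0, push ε → (s0, zyz, YY#)
  read z, top Y: go to s1, push Y → (s1, yz, YY#)
  read y, top Y: go to s0, push ε → (s0, z, Y#)
  read z, top Y: go to s1, push Y → (s1, ε, Y#)
All input consumed; M is in state s1.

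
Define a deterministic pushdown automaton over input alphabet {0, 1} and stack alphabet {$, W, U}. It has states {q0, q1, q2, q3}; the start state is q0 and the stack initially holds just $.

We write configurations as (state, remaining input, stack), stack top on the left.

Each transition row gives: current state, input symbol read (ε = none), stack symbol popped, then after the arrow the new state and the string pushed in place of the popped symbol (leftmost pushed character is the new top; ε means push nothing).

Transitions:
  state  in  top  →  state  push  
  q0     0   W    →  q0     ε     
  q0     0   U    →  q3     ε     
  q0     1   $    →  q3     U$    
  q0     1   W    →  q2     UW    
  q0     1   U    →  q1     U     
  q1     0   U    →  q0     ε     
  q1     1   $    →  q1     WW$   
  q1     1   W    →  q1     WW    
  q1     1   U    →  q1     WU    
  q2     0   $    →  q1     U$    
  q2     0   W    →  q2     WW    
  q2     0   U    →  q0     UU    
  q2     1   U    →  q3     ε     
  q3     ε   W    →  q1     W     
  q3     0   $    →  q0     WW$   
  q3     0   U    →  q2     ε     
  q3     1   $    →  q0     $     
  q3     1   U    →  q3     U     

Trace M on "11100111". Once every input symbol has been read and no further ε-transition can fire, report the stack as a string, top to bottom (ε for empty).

WWWU$

(q0, 11100111, $)
  read 1, top $: go to q3, push U$ → (q3, 1100111, U$)
  read 1, top U: go to q3, push U → (q3, 100111, U$)
  read 1, top U: go to q3, push U → (q3, 00111, U$)
  read 0, top U: go to q2, push ε → (q2, 0111, $)
  read 0, top $: go to q1, push U$ → (q1, 111, U$)
  read 1, top U: go to q1, push WU → (q1, 11, WU$)
  read 1, top W: go to q1, push WW → (q1, 1, WWU$)
  read 1, top W: go to q1, push WW → (q1, ε, WWWU$)
All input consumed in state q1 with stack WWWU$.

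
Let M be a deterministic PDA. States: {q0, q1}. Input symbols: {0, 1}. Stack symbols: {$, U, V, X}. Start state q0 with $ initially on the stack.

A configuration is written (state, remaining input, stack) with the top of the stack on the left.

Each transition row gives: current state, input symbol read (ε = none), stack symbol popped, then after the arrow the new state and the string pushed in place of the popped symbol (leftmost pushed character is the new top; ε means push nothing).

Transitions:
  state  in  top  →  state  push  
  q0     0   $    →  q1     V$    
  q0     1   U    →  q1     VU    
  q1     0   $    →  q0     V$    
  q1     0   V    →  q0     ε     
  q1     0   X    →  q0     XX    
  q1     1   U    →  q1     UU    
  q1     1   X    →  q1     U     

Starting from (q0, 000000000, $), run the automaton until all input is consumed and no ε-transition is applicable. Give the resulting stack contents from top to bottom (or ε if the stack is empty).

V$

(q0, 000000000, $) ⊢ (q1, 00000000, V$) ⊢ (q0, 0000000, $) ⊢ (q1, 000000, V$) ⊢ (q0, 00000, $) ⊢ (q1, 0000, V$) ⊢ (q0, 000, $) ⊢ (q1, 00, V$) ⊢ (q0, 0, $) ⊢ (q1, ε, V$)
All input consumed in state q1 with stack V$.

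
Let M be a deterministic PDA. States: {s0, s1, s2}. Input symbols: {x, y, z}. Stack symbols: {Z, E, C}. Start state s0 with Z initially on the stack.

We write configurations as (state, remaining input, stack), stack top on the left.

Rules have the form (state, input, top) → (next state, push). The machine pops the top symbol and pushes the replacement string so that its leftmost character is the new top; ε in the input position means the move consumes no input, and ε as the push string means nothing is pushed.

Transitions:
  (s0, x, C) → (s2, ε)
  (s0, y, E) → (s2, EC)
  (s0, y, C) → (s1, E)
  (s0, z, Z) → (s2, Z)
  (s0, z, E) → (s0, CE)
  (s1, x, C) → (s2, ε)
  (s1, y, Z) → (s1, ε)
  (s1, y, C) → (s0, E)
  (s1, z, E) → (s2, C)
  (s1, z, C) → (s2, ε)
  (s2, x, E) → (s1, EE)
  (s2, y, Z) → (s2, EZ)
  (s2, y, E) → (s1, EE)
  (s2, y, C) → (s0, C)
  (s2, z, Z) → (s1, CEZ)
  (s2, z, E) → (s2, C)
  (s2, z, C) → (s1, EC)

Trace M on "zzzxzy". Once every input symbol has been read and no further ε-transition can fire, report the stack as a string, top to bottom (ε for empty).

(s0, zzzxzy, Z)
  read z, top Z: go to s2, push Z → (s2, zzxzy, Z)
  read z, top Z: go to s1, push CEZ → (s1, zxzy, CEZ)
  read z, top C: go to s2, push ε → (s2, xzy, EZ)
  read x, top E: go to s1, push EE → (s1, zy, EEZ)
  read z, top E: go to s2, push C → (s2, y, CEZ)
  read y, top C: go to s0, push C → (s0, ε, CEZ)
All input consumed in state s0 with stack CEZ.

CEZ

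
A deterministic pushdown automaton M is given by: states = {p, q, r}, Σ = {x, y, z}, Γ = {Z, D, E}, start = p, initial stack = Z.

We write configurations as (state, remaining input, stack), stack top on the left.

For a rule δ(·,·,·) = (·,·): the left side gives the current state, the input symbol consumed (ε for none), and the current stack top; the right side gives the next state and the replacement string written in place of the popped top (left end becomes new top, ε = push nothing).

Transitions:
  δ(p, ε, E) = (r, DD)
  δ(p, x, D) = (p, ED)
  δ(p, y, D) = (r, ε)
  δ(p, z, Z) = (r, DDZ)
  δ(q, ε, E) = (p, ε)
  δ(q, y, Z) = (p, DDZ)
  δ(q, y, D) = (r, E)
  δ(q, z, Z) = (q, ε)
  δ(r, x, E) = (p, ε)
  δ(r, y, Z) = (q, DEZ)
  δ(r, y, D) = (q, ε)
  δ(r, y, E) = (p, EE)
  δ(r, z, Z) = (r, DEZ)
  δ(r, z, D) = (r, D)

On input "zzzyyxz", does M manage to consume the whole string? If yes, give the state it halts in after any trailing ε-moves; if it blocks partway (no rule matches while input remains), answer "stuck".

r

(p, zzzyyxz, Z)
  read z, top Z: go to r, push DDZ → (r, zzyyxz, DDZ)
  read z, top D: go to r, push D → (r, zyyxz, DDZ)
  read z, top D: go to r, push D → (r, yyxz, DDZ)
  read y, top D: go to q, push ε → (q, yxz, DZ)
  read y, top D: go to r, push E → (r, xz, EZ)
  read x, top E: go to p, push ε → (p, z, Z)
  read z, top Z: go to r, push DDZ → (r, ε, DDZ)
All input consumed; M is in state r.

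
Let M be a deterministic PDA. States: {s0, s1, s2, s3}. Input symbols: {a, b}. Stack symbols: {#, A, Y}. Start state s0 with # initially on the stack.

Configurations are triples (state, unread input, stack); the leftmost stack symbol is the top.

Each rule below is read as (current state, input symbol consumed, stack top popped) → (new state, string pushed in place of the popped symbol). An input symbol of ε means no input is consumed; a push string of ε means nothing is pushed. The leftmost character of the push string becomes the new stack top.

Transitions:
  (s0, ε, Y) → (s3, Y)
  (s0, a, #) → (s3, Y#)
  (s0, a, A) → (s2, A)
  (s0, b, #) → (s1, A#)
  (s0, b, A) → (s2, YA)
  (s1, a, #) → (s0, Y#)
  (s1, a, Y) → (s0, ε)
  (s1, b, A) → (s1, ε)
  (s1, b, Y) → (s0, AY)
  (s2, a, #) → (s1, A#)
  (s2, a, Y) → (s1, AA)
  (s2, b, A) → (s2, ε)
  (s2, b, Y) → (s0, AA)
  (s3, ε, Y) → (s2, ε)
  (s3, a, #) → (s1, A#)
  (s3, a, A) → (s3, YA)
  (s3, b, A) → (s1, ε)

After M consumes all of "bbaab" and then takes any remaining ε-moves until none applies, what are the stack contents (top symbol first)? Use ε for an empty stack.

(s0, bbaab, #)
  read b, top #: go to s1, push A# → (s1, baab, A#)
  read b, top A: go to s1, push ε → (s1, aab, #)
  read a, top #: go to s0, push Y# → (s0, ab, Y#)
  ε-move, top Y: go to s3, push Y → (s3, ab, Y#)
  ε-move, top Y: go to s2, push ε → (s2, ab, #)
  read a, top #: go to s1, push A# → (s1, b, A#)
  read b, top A: go to s1, push ε → (s1, ε, #)
All input consumed in state s1 with stack #.

#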